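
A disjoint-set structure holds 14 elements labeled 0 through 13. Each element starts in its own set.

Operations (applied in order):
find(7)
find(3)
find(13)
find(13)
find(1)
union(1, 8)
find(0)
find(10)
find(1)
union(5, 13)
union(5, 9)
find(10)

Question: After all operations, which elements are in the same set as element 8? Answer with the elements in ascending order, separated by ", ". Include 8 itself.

Answer: 1, 8

Derivation:
Step 1: find(7) -> no change; set of 7 is {7}
Step 2: find(3) -> no change; set of 3 is {3}
Step 3: find(13) -> no change; set of 13 is {13}
Step 4: find(13) -> no change; set of 13 is {13}
Step 5: find(1) -> no change; set of 1 is {1}
Step 6: union(1, 8) -> merged; set of 1 now {1, 8}
Step 7: find(0) -> no change; set of 0 is {0}
Step 8: find(10) -> no change; set of 10 is {10}
Step 9: find(1) -> no change; set of 1 is {1, 8}
Step 10: union(5, 13) -> merged; set of 5 now {5, 13}
Step 11: union(5, 9) -> merged; set of 5 now {5, 9, 13}
Step 12: find(10) -> no change; set of 10 is {10}
Component of 8: {1, 8}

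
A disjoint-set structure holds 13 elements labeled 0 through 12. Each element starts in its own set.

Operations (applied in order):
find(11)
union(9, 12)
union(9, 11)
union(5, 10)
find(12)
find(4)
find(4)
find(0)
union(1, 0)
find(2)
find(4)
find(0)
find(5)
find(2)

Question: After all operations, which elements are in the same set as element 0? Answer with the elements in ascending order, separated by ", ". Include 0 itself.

Answer: 0, 1

Derivation:
Step 1: find(11) -> no change; set of 11 is {11}
Step 2: union(9, 12) -> merged; set of 9 now {9, 12}
Step 3: union(9, 11) -> merged; set of 9 now {9, 11, 12}
Step 4: union(5, 10) -> merged; set of 5 now {5, 10}
Step 5: find(12) -> no change; set of 12 is {9, 11, 12}
Step 6: find(4) -> no change; set of 4 is {4}
Step 7: find(4) -> no change; set of 4 is {4}
Step 8: find(0) -> no change; set of 0 is {0}
Step 9: union(1, 0) -> merged; set of 1 now {0, 1}
Step 10: find(2) -> no change; set of 2 is {2}
Step 11: find(4) -> no change; set of 4 is {4}
Step 12: find(0) -> no change; set of 0 is {0, 1}
Step 13: find(5) -> no change; set of 5 is {5, 10}
Step 14: find(2) -> no change; set of 2 is {2}
Component of 0: {0, 1}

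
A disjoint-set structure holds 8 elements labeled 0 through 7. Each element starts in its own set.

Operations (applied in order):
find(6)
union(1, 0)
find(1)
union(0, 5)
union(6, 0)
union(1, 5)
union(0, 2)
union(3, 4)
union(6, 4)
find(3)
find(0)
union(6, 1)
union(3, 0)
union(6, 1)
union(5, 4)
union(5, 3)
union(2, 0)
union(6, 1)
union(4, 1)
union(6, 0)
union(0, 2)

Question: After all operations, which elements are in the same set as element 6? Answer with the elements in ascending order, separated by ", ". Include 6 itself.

Step 1: find(6) -> no change; set of 6 is {6}
Step 2: union(1, 0) -> merged; set of 1 now {0, 1}
Step 3: find(1) -> no change; set of 1 is {0, 1}
Step 4: union(0, 5) -> merged; set of 0 now {0, 1, 5}
Step 5: union(6, 0) -> merged; set of 6 now {0, 1, 5, 6}
Step 6: union(1, 5) -> already same set; set of 1 now {0, 1, 5, 6}
Step 7: union(0, 2) -> merged; set of 0 now {0, 1, 2, 5, 6}
Step 8: union(3, 4) -> merged; set of 3 now {3, 4}
Step 9: union(6, 4) -> merged; set of 6 now {0, 1, 2, 3, 4, 5, 6}
Step 10: find(3) -> no change; set of 3 is {0, 1, 2, 3, 4, 5, 6}
Step 11: find(0) -> no change; set of 0 is {0, 1, 2, 3, 4, 5, 6}
Step 12: union(6, 1) -> already same set; set of 6 now {0, 1, 2, 3, 4, 5, 6}
Step 13: union(3, 0) -> already same set; set of 3 now {0, 1, 2, 3, 4, 5, 6}
Step 14: union(6, 1) -> already same set; set of 6 now {0, 1, 2, 3, 4, 5, 6}
Step 15: union(5, 4) -> already same set; set of 5 now {0, 1, 2, 3, 4, 5, 6}
Step 16: union(5, 3) -> already same set; set of 5 now {0, 1, 2, 3, 4, 5, 6}
Step 17: union(2, 0) -> already same set; set of 2 now {0, 1, 2, 3, 4, 5, 6}
Step 18: union(6, 1) -> already same set; set of 6 now {0, 1, 2, 3, 4, 5, 6}
Step 19: union(4, 1) -> already same set; set of 4 now {0, 1, 2, 3, 4, 5, 6}
Step 20: union(6, 0) -> already same set; set of 6 now {0, 1, 2, 3, 4, 5, 6}
Step 21: union(0, 2) -> already same set; set of 0 now {0, 1, 2, 3, 4, 5, 6}
Component of 6: {0, 1, 2, 3, 4, 5, 6}

Answer: 0, 1, 2, 3, 4, 5, 6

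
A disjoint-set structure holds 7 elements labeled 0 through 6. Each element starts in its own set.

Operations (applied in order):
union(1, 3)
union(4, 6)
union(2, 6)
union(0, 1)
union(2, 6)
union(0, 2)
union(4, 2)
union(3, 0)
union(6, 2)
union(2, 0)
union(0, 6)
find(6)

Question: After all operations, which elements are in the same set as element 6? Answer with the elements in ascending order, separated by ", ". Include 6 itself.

Step 1: union(1, 3) -> merged; set of 1 now {1, 3}
Step 2: union(4, 6) -> merged; set of 4 now {4, 6}
Step 3: union(2, 6) -> merged; set of 2 now {2, 4, 6}
Step 4: union(0, 1) -> merged; set of 0 now {0, 1, 3}
Step 5: union(2, 6) -> already same set; set of 2 now {2, 4, 6}
Step 6: union(0, 2) -> merged; set of 0 now {0, 1, 2, 3, 4, 6}
Step 7: union(4, 2) -> already same set; set of 4 now {0, 1, 2, 3, 4, 6}
Step 8: union(3, 0) -> already same set; set of 3 now {0, 1, 2, 3, 4, 6}
Step 9: union(6, 2) -> already same set; set of 6 now {0, 1, 2, 3, 4, 6}
Step 10: union(2, 0) -> already same set; set of 2 now {0, 1, 2, 3, 4, 6}
Step 11: union(0, 6) -> already same set; set of 0 now {0, 1, 2, 3, 4, 6}
Step 12: find(6) -> no change; set of 6 is {0, 1, 2, 3, 4, 6}
Component of 6: {0, 1, 2, 3, 4, 6}

Answer: 0, 1, 2, 3, 4, 6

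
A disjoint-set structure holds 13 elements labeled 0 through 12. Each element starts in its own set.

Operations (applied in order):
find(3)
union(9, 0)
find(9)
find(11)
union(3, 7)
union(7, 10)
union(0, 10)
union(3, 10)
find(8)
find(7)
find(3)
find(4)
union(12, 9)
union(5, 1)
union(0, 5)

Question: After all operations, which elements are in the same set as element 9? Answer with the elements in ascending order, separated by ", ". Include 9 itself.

Answer: 0, 1, 3, 5, 7, 9, 10, 12

Derivation:
Step 1: find(3) -> no change; set of 3 is {3}
Step 2: union(9, 0) -> merged; set of 9 now {0, 9}
Step 3: find(9) -> no change; set of 9 is {0, 9}
Step 4: find(11) -> no change; set of 11 is {11}
Step 5: union(3, 7) -> merged; set of 3 now {3, 7}
Step 6: union(7, 10) -> merged; set of 7 now {3, 7, 10}
Step 7: union(0, 10) -> merged; set of 0 now {0, 3, 7, 9, 10}
Step 8: union(3, 10) -> already same set; set of 3 now {0, 3, 7, 9, 10}
Step 9: find(8) -> no change; set of 8 is {8}
Step 10: find(7) -> no change; set of 7 is {0, 3, 7, 9, 10}
Step 11: find(3) -> no change; set of 3 is {0, 3, 7, 9, 10}
Step 12: find(4) -> no change; set of 4 is {4}
Step 13: union(12, 9) -> merged; set of 12 now {0, 3, 7, 9, 10, 12}
Step 14: union(5, 1) -> merged; set of 5 now {1, 5}
Step 15: union(0, 5) -> merged; set of 0 now {0, 1, 3, 5, 7, 9, 10, 12}
Component of 9: {0, 1, 3, 5, 7, 9, 10, 12}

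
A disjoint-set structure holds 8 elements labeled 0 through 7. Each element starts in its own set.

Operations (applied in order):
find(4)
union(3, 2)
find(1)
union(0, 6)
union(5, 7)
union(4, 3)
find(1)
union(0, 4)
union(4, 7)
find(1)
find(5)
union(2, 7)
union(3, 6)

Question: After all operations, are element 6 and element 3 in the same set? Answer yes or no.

Step 1: find(4) -> no change; set of 4 is {4}
Step 2: union(3, 2) -> merged; set of 3 now {2, 3}
Step 3: find(1) -> no change; set of 1 is {1}
Step 4: union(0, 6) -> merged; set of 0 now {0, 6}
Step 5: union(5, 7) -> merged; set of 5 now {5, 7}
Step 6: union(4, 3) -> merged; set of 4 now {2, 3, 4}
Step 7: find(1) -> no change; set of 1 is {1}
Step 8: union(0, 4) -> merged; set of 0 now {0, 2, 3, 4, 6}
Step 9: union(4, 7) -> merged; set of 4 now {0, 2, 3, 4, 5, 6, 7}
Step 10: find(1) -> no change; set of 1 is {1}
Step 11: find(5) -> no change; set of 5 is {0, 2, 3, 4, 5, 6, 7}
Step 12: union(2, 7) -> already same set; set of 2 now {0, 2, 3, 4, 5, 6, 7}
Step 13: union(3, 6) -> already same set; set of 3 now {0, 2, 3, 4, 5, 6, 7}
Set of 6: {0, 2, 3, 4, 5, 6, 7}; 3 is a member.

Answer: yes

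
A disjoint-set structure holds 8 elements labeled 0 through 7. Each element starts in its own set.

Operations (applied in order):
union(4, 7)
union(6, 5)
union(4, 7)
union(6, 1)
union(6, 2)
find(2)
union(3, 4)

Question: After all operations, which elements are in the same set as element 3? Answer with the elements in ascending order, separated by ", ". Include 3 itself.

Step 1: union(4, 7) -> merged; set of 4 now {4, 7}
Step 2: union(6, 5) -> merged; set of 6 now {5, 6}
Step 3: union(4, 7) -> already same set; set of 4 now {4, 7}
Step 4: union(6, 1) -> merged; set of 6 now {1, 5, 6}
Step 5: union(6, 2) -> merged; set of 6 now {1, 2, 5, 6}
Step 6: find(2) -> no change; set of 2 is {1, 2, 5, 6}
Step 7: union(3, 4) -> merged; set of 3 now {3, 4, 7}
Component of 3: {3, 4, 7}

Answer: 3, 4, 7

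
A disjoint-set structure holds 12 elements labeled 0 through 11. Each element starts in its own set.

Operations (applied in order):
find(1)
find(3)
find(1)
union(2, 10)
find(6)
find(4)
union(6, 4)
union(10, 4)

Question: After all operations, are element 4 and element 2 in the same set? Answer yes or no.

Answer: yes

Derivation:
Step 1: find(1) -> no change; set of 1 is {1}
Step 2: find(3) -> no change; set of 3 is {3}
Step 3: find(1) -> no change; set of 1 is {1}
Step 4: union(2, 10) -> merged; set of 2 now {2, 10}
Step 5: find(6) -> no change; set of 6 is {6}
Step 6: find(4) -> no change; set of 4 is {4}
Step 7: union(6, 4) -> merged; set of 6 now {4, 6}
Step 8: union(10, 4) -> merged; set of 10 now {2, 4, 6, 10}
Set of 4: {2, 4, 6, 10}; 2 is a member.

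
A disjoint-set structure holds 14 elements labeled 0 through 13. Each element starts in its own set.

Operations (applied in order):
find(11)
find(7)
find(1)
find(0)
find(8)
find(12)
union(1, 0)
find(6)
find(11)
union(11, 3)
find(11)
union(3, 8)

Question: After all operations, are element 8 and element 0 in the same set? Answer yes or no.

Step 1: find(11) -> no change; set of 11 is {11}
Step 2: find(7) -> no change; set of 7 is {7}
Step 3: find(1) -> no change; set of 1 is {1}
Step 4: find(0) -> no change; set of 0 is {0}
Step 5: find(8) -> no change; set of 8 is {8}
Step 6: find(12) -> no change; set of 12 is {12}
Step 7: union(1, 0) -> merged; set of 1 now {0, 1}
Step 8: find(6) -> no change; set of 6 is {6}
Step 9: find(11) -> no change; set of 11 is {11}
Step 10: union(11, 3) -> merged; set of 11 now {3, 11}
Step 11: find(11) -> no change; set of 11 is {3, 11}
Step 12: union(3, 8) -> merged; set of 3 now {3, 8, 11}
Set of 8: {3, 8, 11}; 0 is not a member.

Answer: no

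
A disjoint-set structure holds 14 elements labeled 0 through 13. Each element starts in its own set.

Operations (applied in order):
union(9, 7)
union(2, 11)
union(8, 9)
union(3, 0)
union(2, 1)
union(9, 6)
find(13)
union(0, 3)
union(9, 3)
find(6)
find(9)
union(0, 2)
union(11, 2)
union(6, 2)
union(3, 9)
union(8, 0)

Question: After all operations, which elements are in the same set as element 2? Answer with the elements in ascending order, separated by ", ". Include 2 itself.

Step 1: union(9, 7) -> merged; set of 9 now {7, 9}
Step 2: union(2, 11) -> merged; set of 2 now {2, 11}
Step 3: union(8, 9) -> merged; set of 8 now {7, 8, 9}
Step 4: union(3, 0) -> merged; set of 3 now {0, 3}
Step 5: union(2, 1) -> merged; set of 2 now {1, 2, 11}
Step 6: union(9, 6) -> merged; set of 9 now {6, 7, 8, 9}
Step 7: find(13) -> no change; set of 13 is {13}
Step 8: union(0, 3) -> already same set; set of 0 now {0, 3}
Step 9: union(9, 3) -> merged; set of 9 now {0, 3, 6, 7, 8, 9}
Step 10: find(6) -> no change; set of 6 is {0, 3, 6, 7, 8, 9}
Step 11: find(9) -> no change; set of 9 is {0, 3, 6, 7, 8, 9}
Step 12: union(0, 2) -> merged; set of 0 now {0, 1, 2, 3, 6, 7, 8, 9, 11}
Step 13: union(11, 2) -> already same set; set of 11 now {0, 1, 2, 3, 6, 7, 8, 9, 11}
Step 14: union(6, 2) -> already same set; set of 6 now {0, 1, 2, 3, 6, 7, 8, 9, 11}
Step 15: union(3, 9) -> already same set; set of 3 now {0, 1, 2, 3, 6, 7, 8, 9, 11}
Step 16: union(8, 0) -> already same set; set of 8 now {0, 1, 2, 3, 6, 7, 8, 9, 11}
Component of 2: {0, 1, 2, 3, 6, 7, 8, 9, 11}

Answer: 0, 1, 2, 3, 6, 7, 8, 9, 11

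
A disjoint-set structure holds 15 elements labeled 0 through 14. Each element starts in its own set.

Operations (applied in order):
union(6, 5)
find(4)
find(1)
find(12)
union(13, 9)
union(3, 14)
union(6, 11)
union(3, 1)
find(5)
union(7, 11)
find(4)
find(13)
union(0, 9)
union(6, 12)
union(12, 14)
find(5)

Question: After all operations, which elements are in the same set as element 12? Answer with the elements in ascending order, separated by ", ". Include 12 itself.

Answer: 1, 3, 5, 6, 7, 11, 12, 14

Derivation:
Step 1: union(6, 5) -> merged; set of 6 now {5, 6}
Step 2: find(4) -> no change; set of 4 is {4}
Step 3: find(1) -> no change; set of 1 is {1}
Step 4: find(12) -> no change; set of 12 is {12}
Step 5: union(13, 9) -> merged; set of 13 now {9, 13}
Step 6: union(3, 14) -> merged; set of 3 now {3, 14}
Step 7: union(6, 11) -> merged; set of 6 now {5, 6, 11}
Step 8: union(3, 1) -> merged; set of 3 now {1, 3, 14}
Step 9: find(5) -> no change; set of 5 is {5, 6, 11}
Step 10: union(7, 11) -> merged; set of 7 now {5, 6, 7, 11}
Step 11: find(4) -> no change; set of 4 is {4}
Step 12: find(13) -> no change; set of 13 is {9, 13}
Step 13: union(0, 9) -> merged; set of 0 now {0, 9, 13}
Step 14: union(6, 12) -> merged; set of 6 now {5, 6, 7, 11, 12}
Step 15: union(12, 14) -> merged; set of 12 now {1, 3, 5, 6, 7, 11, 12, 14}
Step 16: find(5) -> no change; set of 5 is {1, 3, 5, 6, 7, 11, 12, 14}
Component of 12: {1, 3, 5, 6, 7, 11, 12, 14}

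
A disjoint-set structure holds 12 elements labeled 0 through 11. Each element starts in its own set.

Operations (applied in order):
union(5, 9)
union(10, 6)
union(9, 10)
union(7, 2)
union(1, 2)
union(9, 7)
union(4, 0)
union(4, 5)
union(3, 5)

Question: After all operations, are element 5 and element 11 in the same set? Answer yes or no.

Answer: no

Derivation:
Step 1: union(5, 9) -> merged; set of 5 now {5, 9}
Step 2: union(10, 6) -> merged; set of 10 now {6, 10}
Step 3: union(9, 10) -> merged; set of 9 now {5, 6, 9, 10}
Step 4: union(7, 2) -> merged; set of 7 now {2, 7}
Step 5: union(1, 2) -> merged; set of 1 now {1, 2, 7}
Step 6: union(9, 7) -> merged; set of 9 now {1, 2, 5, 6, 7, 9, 10}
Step 7: union(4, 0) -> merged; set of 4 now {0, 4}
Step 8: union(4, 5) -> merged; set of 4 now {0, 1, 2, 4, 5, 6, 7, 9, 10}
Step 9: union(3, 5) -> merged; set of 3 now {0, 1, 2, 3, 4, 5, 6, 7, 9, 10}
Set of 5: {0, 1, 2, 3, 4, 5, 6, 7, 9, 10}; 11 is not a member.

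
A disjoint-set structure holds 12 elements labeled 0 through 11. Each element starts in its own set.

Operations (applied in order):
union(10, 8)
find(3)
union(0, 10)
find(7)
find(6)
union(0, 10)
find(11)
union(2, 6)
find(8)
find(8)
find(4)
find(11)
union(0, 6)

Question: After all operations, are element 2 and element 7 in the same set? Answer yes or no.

Answer: no

Derivation:
Step 1: union(10, 8) -> merged; set of 10 now {8, 10}
Step 2: find(3) -> no change; set of 3 is {3}
Step 3: union(0, 10) -> merged; set of 0 now {0, 8, 10}
Step 4: find(7) -> no change; set of 7 is {7}
Step 5: find(6) -> no change; set of 6 is {6}
Step 6: union(0, 10) -> already same set; set of 0 now {0, 8, 10}
Step 7: find(11) -> no change; set of 11 is {11}
Step 8: union(2, 6) -> merged; set of 2 now {2, 6}
Step 9: find(8) -> no change; set of 8 is {0, 8, 10}
Step 10: find(8) -> no change; set of 8 is {0, 8, 10}
Step 11: find(4) -> no change; set of 4 is {4}
Step 12: find(11) -> no change; set of 11 is {11}
Step 13: union(0, 6) -> merged; set of 0 now {0, 2, 6, 8, 10}
Set of 2: {0, 2, 6, 8, 10}; 7 is not a member.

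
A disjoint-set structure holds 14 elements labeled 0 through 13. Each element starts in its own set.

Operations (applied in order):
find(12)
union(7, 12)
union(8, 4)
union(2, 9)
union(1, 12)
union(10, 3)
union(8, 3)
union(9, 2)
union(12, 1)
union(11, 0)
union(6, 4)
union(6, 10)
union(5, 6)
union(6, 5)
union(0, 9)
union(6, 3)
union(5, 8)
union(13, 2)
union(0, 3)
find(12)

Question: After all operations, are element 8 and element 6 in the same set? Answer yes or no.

Step 1: find(12) -> no change; set of 12 is {12}
Step 2: union(7, 12) -> merged; set of 7 now {7, 12}
Step 3: union(8, 4) -> merged; set of 8 now {4, 8}
Step 4: union(2, 9) -> merged; set of 2 now {2, 9}
Step 5: union(1, 12) -> merged; set of 1 now {1, 7, 12}
Step 6: union(10, 3) -> merged; set of 10 now {3, 10}
Step 7: union(8, 3) -> merged; set of 8 now {3, 4, 8, 10}
Step 8: union(9, 2) -> already same set; set of 9 now {2, 9}
Step 9: union(12, 1) -> already same set; set of 12 now {1, 7, 12}
Step 10: union(11, 0) -> merged; set of 11 now {0, 11}
Step 11: union(6, 4) -> merged; set of 6 now {3, 4, 6, 8, 10}
Step 12: union(6, 10) -> already same set; set of 6 now {3, 4, 6, 8, 10}
Step 13: union(5, 6) -> merged; set of 5 now {3, 4, 5, 6, 8, 10}
Step 14: union(6, 5) -> already same set; set of 6 now {3, 4, 5, 6, 8, 10}
Step 15: union(0, 9) -> merged; set of 0 now {0, 2, 9, 11}
Step 16: union(6, 3) -> already same set; set of 6 now {3, 4, 5, 6, 8, 10}
Step 17: union(5, 8) -> already same set; set of 5 now {3, 4, 5, 6, 8, 10}
Step 18: union(13, 2) -> merged; set of 13 now {0, 2, 9, 11, 13}
Step 19: union(0, 3) -> merged; set of 0 now {0, 2, 3, 4, 5, 6, 8, 9, 10, 11, 13}
Step 20: find(12) -> no change; set of 12 is {1, 7, 12}
Set of 8: {0, 2, 3, 4, 5, 6, 8, 9, 10, 11, 13}; 6 is a member.

Answer: yes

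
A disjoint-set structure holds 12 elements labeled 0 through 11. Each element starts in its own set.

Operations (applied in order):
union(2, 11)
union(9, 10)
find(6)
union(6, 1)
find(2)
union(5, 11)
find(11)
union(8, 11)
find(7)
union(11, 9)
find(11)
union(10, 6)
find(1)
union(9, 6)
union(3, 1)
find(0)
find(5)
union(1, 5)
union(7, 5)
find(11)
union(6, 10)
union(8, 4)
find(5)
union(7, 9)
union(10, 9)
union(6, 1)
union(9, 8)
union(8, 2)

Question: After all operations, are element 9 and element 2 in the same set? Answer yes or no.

Step 1: union(2, 11) -> merged; set of 2 now {2, 11}
Step 2: union(9, 10) -> merged; set of 9 now {9, 10}
Step 3: find(6) -> no change; set of 6 is {6}
Step 4: union(6, 1) -> merged; set of 6 now {1, 6}
Step 5: find(2) -> no change; set of 2 is {2, 11}
Step 6: union(5, 11) -> merged; set of 5 now {2, 5, 11}
Step 7: find(11) -> no change; set of 11 is {2, 5, 11}
Step 8: union(8, 11) -> merged; set of 8 now {2, 5, 8, 11}
Step 9: find(7) -> no change; set of 7 is {7}
Step 10: union(11, 9) -> merged; set of 11 now {2, 5, 8, 9, 10, 11}
Step 11: find(11) -> no change; set of 11 is {2, 5, 8, 9, 10, 11}
Step 12: union(10, 6) -> merged; set of 10 now {1, 2, 5, 6, 8, 9, 10, 11}
Step 13: find(1) -> no change; set of 1 is {1, 2, 5, 6, 8, 9, 10, 11}
Step 14: union(9, 6) -> already same set; set of 9 now {1, 2, 5, 6, 8, 9, 10, 11}
Step 15: union(3, 1) -> merged; set of 3 now {1, 2, 3, 5, 6, 8, 9, 10, 11}
Step 16: find(0) -> no change; set of 0 is {0}
Step 17: find(5) -> no change; set of 5 is {1, 2, 3, 5, 6, 8, 9, 10, 11}
Step 18: union(1, 5) -> already same set; set of 1 now {1, 2, 3, 5, 6, 8, 9, 10, 11}
Step 19: union(7, 5) -> merged; set of 7 now {1, 2, 3, 5, 6, 7, 8, 9, 10, 11}
Step 20: find(11) -> no change; set of 11 is {1, 2, 3, 5, 6, 7, 8, 9, 10, 11}
Step 21: union(6, 10) -> already same set; set of 6 now {1, 2, 3, 5, 6, 7, 8, 9, 10, 11}
Step 22: union(8, 4) -> merged; set of 8 now {1, 2, 3, 4, 5, 6, 7, 8, 9, 10, 11}
Step 23: find(5) -> no change; set of 5 is {1, 2, 3, 4, 5, 6, 7, 8, 9, 10, 11}
Step 24: union(7, 9) -> already same set; set of 7 now {1, 2, 3, 4, 5, 6, 7, 8, 9, 10, 11}
Step 25: union(10, 9) -> already same set; set of 10 now {1, 2, 3, 4, 5, 6, 7, 8, 9, 10, 11}
Step 26: union(6, 1) -> already same set; set of 6 now {1, 2, 3, 4, 5, 6, 7, 8, 9, 10, 11}
Step 27: union(9, 8) -> already same set; set of 9 now {1, 2, 3, 4, 5, 6, 7, 8, 9, 10, 11}
Step 28: union(8, 2) -> already same set; set of 8 now {1, 2, 3, 4, 5, 6, 7, 8, 9, 10, 11}
Set of 9: {1, 2, 3, 4, 5, 6, 7, 8, 9, 10, 11}; 2 is a member.

Answer: yes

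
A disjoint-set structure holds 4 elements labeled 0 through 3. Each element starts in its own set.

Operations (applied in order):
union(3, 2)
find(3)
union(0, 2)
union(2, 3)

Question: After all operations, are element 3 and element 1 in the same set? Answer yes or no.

Answer: no

Derivation:
Step 1: union(3, 2) -> merged; set of 3 now {2, 3}
Step 2: find(3) -> no change; set of 3 is {2, 3}
Step 3: union(0, 2) -> merged; set of 0 now {0, 2, 3}
Step 4: union(2, 3) -> already same set; set of 2 now {0, 2, 3}
Set of 3: {0, 2, 3}; 1 is not a member.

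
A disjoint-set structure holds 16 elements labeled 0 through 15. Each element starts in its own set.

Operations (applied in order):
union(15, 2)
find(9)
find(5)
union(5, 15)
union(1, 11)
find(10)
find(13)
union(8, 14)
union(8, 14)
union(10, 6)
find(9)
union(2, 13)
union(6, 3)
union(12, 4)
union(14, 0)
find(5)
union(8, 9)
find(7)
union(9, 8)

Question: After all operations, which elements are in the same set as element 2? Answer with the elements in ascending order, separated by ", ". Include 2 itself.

Answer: 2, 5, 13, 15

Derivation:
Step 1: union(15, 2) -> merged; set of 15 now {2, 15}
Step 2: find(9) -> no change; set of 9 is {9}
Step 3: find(5) -> no change; set of 5 is {5}
Step 4: union(5, 15) -> merged; set of 5 now {2, 5, 15}
Step 5: union(1, 11) -> merged; set of 1 now {1, 11}
Step 6: find(10) -> no change; set of 10 is {10}
Step 7: find(13) -> no change; set of 13 is {13}
Step 8: union(8, 14) -> merged; set of 8 now {8, 14}
Step 9: union(8, 14) -> already same set; set of 8 now {8, 14}
Step 10: union(10, 6) -> merged; set of 10 now {6, 10}
Step 11: find(9) -> no change; set of 9 is {9}
Step 12: union(2, 13) -> merged; set of 2 now {2, 5, 13, 15}
Step 13: union(6, 3) -> merged; set of 6 now {3, 6, 10}
Step 14: union(12, 4) -> merged; set of 12 now {4, 12}
Step 15: union(14, 0) -> merged; set of 14 now {0, 8, 14}
Step 16: find(5) -> no change; set of 5 is {2, 5, 13, 15}
Step 17: union(8, 9) -> merged; set of 8 now {0, 8, 9, 14}
Step 18: find(7) -> no change; set of 7 is {7}
Step 19: union(9, 8) -> already same set; set of 9 now {0, 8, 9, 14}
Component of 2: {2, 5, 13, 15}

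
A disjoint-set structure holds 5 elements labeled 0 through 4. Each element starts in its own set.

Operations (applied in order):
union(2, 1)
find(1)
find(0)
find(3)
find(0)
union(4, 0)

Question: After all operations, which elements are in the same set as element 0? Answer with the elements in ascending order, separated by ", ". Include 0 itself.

Answer: 0, 4

Derivation:
Step 1: union(2, 1) -> merged; set of 2 now {1, 2}
Step 2: find(1) -> no change; set of 1 is {1, 2}
Step 3: find(0) -> no change; set of 0 is {0}
Step 4: find(3) -> no change; set of 3 is {3}
Step 5: find(0) -> no change; set of 0 is {0}
Step 6: union(4, 0) -> merged; set of 4 now {0, 4}
Component of 0: {0, 4}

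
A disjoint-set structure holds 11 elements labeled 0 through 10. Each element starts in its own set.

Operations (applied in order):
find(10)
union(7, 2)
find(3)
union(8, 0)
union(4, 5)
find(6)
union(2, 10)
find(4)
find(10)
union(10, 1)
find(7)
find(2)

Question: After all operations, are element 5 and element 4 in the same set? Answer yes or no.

Answer: yes

Derivation:
Step 1: find(10) -> no change; set of 10 is {10}
Step 2: union(7, 2) -> merged; set of 7 now {2, 7}
Step 3: find(3) -> no change; set of 3 is {3}
Step 4: union(8, 0) -> merged; set of 8 now {0, 8}
Step 5: union(4, 5) -> merged; set of 4 now {4, 5}
Step 6: find(6) -> no change; set of 6 is {6}
Step 7: union(2, 10) -> merged; set of 2 now {2, 7, 10}
Step 8: find(4) -> no change; set of 4 is {4, 5}
Step 9: find(10) -> no change; set of 10 is {2, 7, 10}
Step 10: union(10, 1) -> merged; set of 10 now {1, 2, 7, 10}
Step 11: find(7) -> no change; set of 7 is {1, 2, 7, 10}
Step 12: find(2) -> no change; set of 2 is {1, 2, 7, 10}
Set of 5: {4, 5}; 4 is a member.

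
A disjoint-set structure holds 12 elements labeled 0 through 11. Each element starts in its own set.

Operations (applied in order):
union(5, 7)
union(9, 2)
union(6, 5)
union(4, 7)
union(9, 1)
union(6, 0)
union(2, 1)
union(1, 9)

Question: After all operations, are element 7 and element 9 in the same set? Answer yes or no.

Step 1: union(5, 7) -> merged; set of 5 now {5, 7}
Step 2: union(9, 2) -> merged; set of 9 now {2, 9}
Step 3: union(6, 5) -> merged; set of 6 now {5, 6, 7}
Step 4: union(4, 7) -> merged; set of 4 now {4, 5, 6, 7}
Step 5: union(9, 1) -> merged; set of 9 now {1, 2, 9}
Step 6: union(6, 0) -> merged; set of 6 now {0, 4, 5, 6, 7}
Step 7: union(2, 1) -> already same set; set of 2 now {1, 2, 9}
Step 8: union(1, 9) -> already same set; set of 1 now {1, 2, 9}
Set of 7: {0, 4, 5, 6, 7}; 9 is not a member.

Answer: no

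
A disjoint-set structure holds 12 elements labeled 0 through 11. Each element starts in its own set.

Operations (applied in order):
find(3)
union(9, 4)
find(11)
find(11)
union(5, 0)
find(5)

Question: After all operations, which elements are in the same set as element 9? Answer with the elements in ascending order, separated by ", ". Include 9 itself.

Step 1: find(3) -> no change; set of 3 is {3}
Step 2: union(9, 4) -> merged; set of 9 now {4, 9}
Step 3: find(11) -> no change; set of 11 is {11}
Step 4: find(11) -> no change; set of 11 is {11}
Step 5: union(5, 0) -> merged; set of 5 now {0, 5}
Step 6: find(5) -> no change; set of 5 is {0, 5}
Component of 9: {4, 9}

Answer: 4, 9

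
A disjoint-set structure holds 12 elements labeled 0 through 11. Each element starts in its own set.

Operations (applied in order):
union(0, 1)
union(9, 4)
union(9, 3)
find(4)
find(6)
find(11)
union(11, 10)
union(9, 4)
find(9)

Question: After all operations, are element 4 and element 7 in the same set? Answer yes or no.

Answer: no

Derivation:
Step 1: union(0, 1) -> merged; set of 0 now {0, 1}
Step 2: union(9, 4) -> merged; set of 9 now {4, 9}
Step 3: union(9, 3) -> merged; set of 9 now {3, 4, 9}
Step 4: find(4) -> no change; set of 4 is {3, 4, 9}
Step 5: find(6) -> no change; set of 6 is {6}
Step 6: find(11) -> no change; set of 11 is {11}
Step 7: union(11, 10) -> merged; set of 11 now {10, 11}
Step 8: union(9, 4) -> already same set; set of 9 now {3, 4, 9}
Step 9: find(9) -> no change; set of 9 is {3, 4, 9}
Set of 4: {3, 4, 9}; 7 is not a member.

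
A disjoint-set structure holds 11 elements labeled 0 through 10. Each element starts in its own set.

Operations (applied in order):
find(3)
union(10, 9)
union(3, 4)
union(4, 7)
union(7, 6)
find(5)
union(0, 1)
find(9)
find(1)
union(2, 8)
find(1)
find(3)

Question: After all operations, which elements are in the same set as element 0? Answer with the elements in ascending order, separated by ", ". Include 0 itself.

Step 1: find(3) -> no change; set of 3 is {3}
Step 2: union(10, 9) -> merged; set of 10 now {9, 10}
Step 3: union(3, 4) -> merged; set of 3 now {3, 4}
Step 4: union(4, 7) -> merged; set of 4 now {3, 4, 7}
Step 5: union(7, 6) -> merged; set of 7 now {3, 4, 6, 7}
Step 6: find(5) -> no change; set of 5 is {5}
Step 7: union(0, 1) -> merged; set of 0 now {0, 1}
Step 8: find(9) -> no change; set of 9 is {9, 10}
Step 9: find(1) -> no change; set of 1 is {0, 1}
Step 10: union(2, 8) -> merged; set of 2 now {2, 8}
Step 11: find(1) -> no change; set of 1 is {0, 1}
Step 12: find(3) -> no change; set of 3 is {3, 4, 6, 7}
Component of 0: {0, 1}

Answer: 0, 1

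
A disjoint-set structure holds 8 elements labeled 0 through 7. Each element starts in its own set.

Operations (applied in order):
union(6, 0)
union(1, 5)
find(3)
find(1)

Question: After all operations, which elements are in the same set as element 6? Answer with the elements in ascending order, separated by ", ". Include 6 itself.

Step 1: union(6, 0) -> merged; set of 6 now {0, 6}
Step 2: union(1, 5) -> merged; set of 1 now {1, 5}
Step 3: find(3) -> no change; set of 3 is {3}
Step 4: find(1) -> no change; set of 1 is {1, 5}
Component of 6: {0, 6}

Answer: 0, 6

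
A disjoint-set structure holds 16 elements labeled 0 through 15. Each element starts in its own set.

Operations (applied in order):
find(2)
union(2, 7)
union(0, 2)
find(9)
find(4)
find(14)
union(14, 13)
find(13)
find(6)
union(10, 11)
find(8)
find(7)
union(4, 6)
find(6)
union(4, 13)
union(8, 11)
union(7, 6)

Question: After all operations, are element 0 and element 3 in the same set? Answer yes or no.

Step 1: find(2) -> no change; set of 2 is {2}
Step 2: union(2, 7) -> merged; set of 2 now {2, 7}
Step 3: union(0, 2) -> merged; set of 0 now {0, 2, 7}
Step 4: find(9) -> no change; set of 9 is {9}
Step 5: find(4) -> no change; set of 4 is {4}
Step 6: find(14) -> no change; set of 14 is {14}
Step 7: union(14, 13) -> merged; set of 14 now {13, 14}
Step 8: find(13) -> no change; set of 13 is {13, 14}
Step 9: find(6) -> no change; set of 6 is {6}
Step 10: union(10, 11) -> merged; set of 10 now {10, 11}
Step 11: find(8) -> no change; set of 8 is {8}
Step 12: find(7) -> no change; set of 7 is {0, 2, 7}
Step 13: union(4, 6) -> merged; set of 4 now {4, 6}
Step 14: find(6) -> no change; set of 6 is {4, 6}
Step 15: union(4, 13) -> merged; set of 4 now {4, 6, 13, 14}
Step 16: union(8, 11) -> merged; set of 8 now {8, 10, 11}
Step 17: union(7, 6) -> merged; set of 7 now {0, 2, 4, 6, 7, 13, 14}
Set of 0: {0, 2, 4, 6, 7, 13, 14}; 3 is not a member.

Answer: no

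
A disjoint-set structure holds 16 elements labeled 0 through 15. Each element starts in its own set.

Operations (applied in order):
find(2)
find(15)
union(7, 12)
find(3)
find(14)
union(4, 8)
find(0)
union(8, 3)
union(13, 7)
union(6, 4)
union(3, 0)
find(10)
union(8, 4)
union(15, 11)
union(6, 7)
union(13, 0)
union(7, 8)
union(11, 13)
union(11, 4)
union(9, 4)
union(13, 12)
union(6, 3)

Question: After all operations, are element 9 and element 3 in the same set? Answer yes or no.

Answer: yes

Derivation:
Step 1: find(2) -> no change; set of 2 is {2}
Step 2: find(15) -> no change; set of 15 is {15}
Step 3: union(7, 12) -> merged; set of 7 now {7, 12}
Step 4: find(3) -> no change; set of 3 is {3}
Step 5: find(14) -> no change; set of 14 is {14}
Step 6: union(4, 8) -> merged; set of 4 now {4, 8}
Step 7: find(0) -> no change; set of 0 is {0}
Step 8: union(8, 3) -> merged; set of 8 now {3, 4, 8}
Step 9: union(13, 7) -> merged; set of 13 now {7, 12, 13}
Step 10: union(6, 4) -> merged; set of 6 now {3, 4, 6, 8}
Step 11: union(3, 0) -> merged; set of 3 now {0, 3, 4, 6, 8}
Step 12: find(10) -> no change; set of 10 is {10}
Step 13: union(8, 4) -> already same set; set of 8 now {0, 3, 4, 6, 8}
Step 14: union(15, 11) -> merged; set of 15 now {11, 15}
Step 15: union(6, 7) -> merged; set of 6 now {0, 3, 4, 6, 7, 8, 12, 13}
Step 16: union(13, 0) -> already same set; set of 13 now {0, 3, 4, 6, 7, 8, 12, 13}
Step 17: union(7, 8) -> already same set; set of 7 now {0, 3, 4, 6, 7, 8, 12, 13}
Step 18: union(11, 13) -> merged; set of 11 now {0, 3, 4, 6, 7, 8, 11, 12, 13, 15}
Step 19: union(11, 4) -> already same set; set of 11 now {0, 3, 4, 6, 7, 8, 11, 12, 13, 15}
Step 20: union(9, 4) -> merged; set of 9 now {0, 3, 4, 6, 7, 8, 9, 11, 12, 13, 15}
Step 21: union(13, 12) -> already same set; set of 13 now {0, 3, 4, 6, 7, 8, 9, 11, 12, 13, 15}
Step 22: union(6, 3) -> already same set; set of 6 now {0, 3, 4, 6, 7, 8, 9, 11, 12, 13, 15}
Set of 9: {0, 3, 4, 6, 7, 8, 9, 11, 12, 13, 15}; 3 is a member.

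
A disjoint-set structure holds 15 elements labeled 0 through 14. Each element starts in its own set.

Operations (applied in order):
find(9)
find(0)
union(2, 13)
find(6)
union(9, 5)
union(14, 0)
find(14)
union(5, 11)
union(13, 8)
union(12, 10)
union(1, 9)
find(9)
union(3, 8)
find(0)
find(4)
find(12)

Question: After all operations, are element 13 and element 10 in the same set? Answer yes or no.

Step 1: find(9) -> no change; set of 9 is {9}
Step 2: find(0) -> no change; set of 0 is {0}
Step 3: union(2, 13) -> merged; set of 2 now {2, 13}
Step 4: find(6) -> no change; set of 6 is {6}
Step 5: union(9, 5) -> merged; set of 9 now {5, 9}
Step 6: union(14, 0) -> merged; set of 14 now {0, 14}
Step 7: find(14) -> no change; set of 14 is {0, 14}
Step 8: union(5, 11) -> merged; set of 5 now {5, 9, 11}
Step 9: union(13, 8) -> merged; set of 13 now {2, 8, 13}
Step 10: union(12, 10) -> merged; set of 12 now {10, 12}
Step 11: union(1, 9) -> merged; set of 1 now {1, 5, 9, 11}
Step 12: find(9) -> no change; set of 9 is {1, 5, 9, 11}
Step 13: union(3, 8) -> merged; set of 3 now {2, 3, 8, 13}
Step 14: find(0) -> no change; set of 0 is {0, 14}
Step 15: find(4) -> no change; set of 4 is {4}
Step 16: find(12) -> no change; set of 12 is {10, 12}
Set of 13: {2, 3, 8, 13}; 10 is not a member.

Answer: no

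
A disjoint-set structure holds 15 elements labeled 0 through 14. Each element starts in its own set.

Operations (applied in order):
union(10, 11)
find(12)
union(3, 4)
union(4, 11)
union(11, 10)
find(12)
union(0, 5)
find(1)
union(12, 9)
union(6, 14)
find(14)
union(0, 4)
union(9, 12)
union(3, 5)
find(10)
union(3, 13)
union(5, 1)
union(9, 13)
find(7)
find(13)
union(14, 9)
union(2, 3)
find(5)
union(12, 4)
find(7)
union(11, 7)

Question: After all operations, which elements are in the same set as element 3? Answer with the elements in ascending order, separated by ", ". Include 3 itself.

Answer: 0, 1, 2, 3, 4, 5, 6, 7, 9, 10, 11, 12, 13, 14

Derivation:
Step 1: union(10, 11) -> merged; set of 10 now {10, 11}
Step 2: find(12) -> no change; set of 12 is {12}
Step 3: union(3, 4) -> merged; set of 3 now {3, 4}
Step 4: union(4, 11) -> merged; set of 4 now {3, 4, 10, 11}
Step 5: union(11, 10) -> already same set; set of 11 now {3, 4, 10, 11}
Step 6: find(12) -> no change; set of 12 is {12}
Step 7: union(0, 5) -> merged; set of 0 now {0, 5}
Step 8: find(1) -> no change; set of 1 is {1}
Step 9: union(12, 9) -> merged; set of 12 now {9, 12}
Step 10: union(6, 14) -> merged; set of 6 now {6, 14}
Step 11: find(14) -> no change; set of 14 is {6, 14}
Step 12: union(0, 4) -> merged; set of 0 now {0, 3, 4, 5, 10, 11}
Step 13: union(9, 12) -> already same set; set of 9 now {9, 12}
Step 14: union(3, 5) -> already same set; set of 3 now {0, 3, 4, 5, 10, 11}
Step 15: find(10) -> no change; set of 10 is {0, 3, 4, 5, 10, 11}
Step 16: union(3, 13) -> merged; set of 3 now {0, 3, 4, 5, 10, 11, 13}
Step 17: union(5, 1) -> merged; set of 5 now {0, 1, 3, 4, 5, 10, 11, 13}
Step 18: union(9, 13) -> merged; set of 9 now {0, 1, 3, 4, 5, 9, 10, 11, 12, 13}
Step 19: find(7) -> no change; set of 7 is {7}
Step 20: find(13) -> no change; set of 13 is {0, 1, 3, 4, 5, 9, 10, 11, 12, 13}
Step 21: union(14, 9) -> merged; set of 14 now {0, 1, 3, 4, 5, 6, 9, 10, 11, 12, 13, 14}
Step 22: union(2, 3) -> merged; set of 2 now {0, 1, 2, 3, 4, 5, 6, 9, 10, 11, 12, 13, 14}
Step 23: find(5) -> no change; set of 5 is {0, 1, 2, 3, 4, 5, 6, 9, 10, 11, 12, 13, 14}
Step 24: union(12, 4) -> already same set; set of 12 now {0, 1, 2, 3, 4, 5, 6, 9, 10, 11, 12, 13, 14}
Step 25: find(7) -> no change; set of 7 is {7}
Step 26: union(11, 7) -> merged; set of 11 now {0, 1, 2, 3, 4, 5, 6, 7, 9, 10, 11, 12, 13, 14}
Component of 3: {0, 1, 2, 3, 4, 5, 6, 7, 9, 10, 11, 12, 13, 14}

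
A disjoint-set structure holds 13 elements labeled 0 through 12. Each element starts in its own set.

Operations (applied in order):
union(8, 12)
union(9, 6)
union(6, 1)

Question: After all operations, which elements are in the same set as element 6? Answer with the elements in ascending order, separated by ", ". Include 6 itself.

Answer: 1, 6, 9

Derivation:
Step 1: union(8, 12) -> merged; set of 8 now {8, 12}
Step 2: union(9, 6) -> merged; set of 9 now {6, 9}
Step 3: union(6, 1) -> merged; set of 6 now {1, 6, 9}
Component of 6: {1, 6, 9}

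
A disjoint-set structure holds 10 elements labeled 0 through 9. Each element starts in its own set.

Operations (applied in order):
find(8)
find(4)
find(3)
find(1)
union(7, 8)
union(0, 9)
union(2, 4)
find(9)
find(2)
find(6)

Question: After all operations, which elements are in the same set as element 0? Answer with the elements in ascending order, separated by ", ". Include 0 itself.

Step 1: find(8) -> no change; set of 8 is {8}
Step 2: find(4) -> no change; set of 4 is {4}
Step 3: find(3) -> no change; set of 3 is {3}
Step 4: find(1) -> no change; set of 1 is {1}
Step 5: union(7, 8) -> merged; set of 7 now {7, 8}
Step 6: union(0, 9) -> merged; set of 0 now {0, 9}
Step 7: union(2, 4) -> merged; set of 2 now {2, 4}
Step 8: find(9) -> no change; set of 9 is {0, 9}
Step 9: find(2) -> no change; set of 2 is {2, 4}
Step 10: find(6) -> no change; set of 6 is {6}
Component of 0: {0, 9}

Answer: 0, 9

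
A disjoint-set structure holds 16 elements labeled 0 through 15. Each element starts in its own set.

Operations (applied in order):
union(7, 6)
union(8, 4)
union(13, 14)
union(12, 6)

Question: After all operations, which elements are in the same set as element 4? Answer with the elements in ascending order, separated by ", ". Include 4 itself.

Answer: 4, 8

Derivation:
Step 1: union(7, 6) -> merged; set of 7 now {6, 7}
Step 2: union(8, 4) -> merged; set of 8 now {4, 8}
Step 3: union(13, 14) -> merged; set of 13 now {13, 14}
Step 4: union(12, 6) -> merged; set of 12 now {6, 7, 12}
Component of 4: {4, 8}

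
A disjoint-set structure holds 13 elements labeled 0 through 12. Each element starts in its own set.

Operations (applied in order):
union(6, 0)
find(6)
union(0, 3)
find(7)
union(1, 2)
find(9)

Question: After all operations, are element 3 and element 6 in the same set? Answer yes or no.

Step 1: union(6, 0) -> merged; set of 6 now {0, 6}
Step 2: find(6) -> no change; set of 6 is {0, 6}
Step 3: union(0, 3) -> merged; set of 0 now {0, 3, 6}
Step 4: find(7) -> no change; set of 7 is {7}
Step 5: union(1, 2) -> merged; set of 1 now {1, 2}
Step 6: find(9) -> no change; set of 9 is {9}
Set of 3: {0, 3, 6}; 6 is a member.

Answer: yes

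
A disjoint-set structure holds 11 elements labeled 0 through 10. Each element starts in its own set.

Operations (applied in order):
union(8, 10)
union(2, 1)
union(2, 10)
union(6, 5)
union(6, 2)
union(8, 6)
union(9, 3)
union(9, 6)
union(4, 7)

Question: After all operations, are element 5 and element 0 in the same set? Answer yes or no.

Step 1: union(8, 10) -> merged; set of 8 now {8, 10}
Step 2: union(2, 1) -> merged; set of 2 now {1, 2}
Step 3: union(2, 10) -> merged; set of 2 now {1, 2, 8, 10}
Step 4: union(6, 5) -> merged; set of 6 now {5, 6}
Step 5: union(6, 2) -> merged; set of 6 now {1, 2, 5, 6, 8, 10}
Step 6: union(8, 6) -> already same set; set of 8 now {1, 2, 5, 6, 8, 10}
Step 7: union(9, 3) -> merged; set of 9 now {3, 9}
Step 8: union(9, 6) -> merged; set of 9 now {1, 2, 3, 5, 6, 8, 9, 10}
Step 9: union(4, 7) -> merged; set of 4 now {4, 7}
Set of 5: {1, 2, 3, 5, 6, 8, 9, 10}; 0 is not a member.

Answer: no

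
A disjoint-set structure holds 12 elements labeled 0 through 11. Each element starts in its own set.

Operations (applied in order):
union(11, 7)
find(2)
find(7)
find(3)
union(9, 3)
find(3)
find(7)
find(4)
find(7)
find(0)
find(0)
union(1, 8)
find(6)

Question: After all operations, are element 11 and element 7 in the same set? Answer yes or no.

Answer: yes

Derivation:
Step 1: union(11, 7) -> merged; set of 11 now {7, 11}
Step 2: find(2) -> no change; set of 2 is {2}
Step 3: find(7) -> no change; set of 7 is {7, 11}
Step 4: find(3) -> no change; set of 3 is {3}
Step 5: union(9, 3) -> merged; set of 9 now {3, 9}
Step 6: find(3) -> no change; set of 3 is {3, 9}
Step 7: find(7) -> no change; set of 7 is {7, 11}
Step 8: find(4) -> no change; set of 4 is {4}
Step 9: find(7) -> no change; set of 7 is {7, 11}
Step 10: find(0) -> no change; set of 0 is {0}
Step 11: find(0) -> no change; set of 0 is {0}
Step 12: union(1, 8) -> merged; set of 1 now {1, 8}
Step 13: find(6) -> no change; set of 6 is {6}
Set of 11: {7, 11}; 7 is a member.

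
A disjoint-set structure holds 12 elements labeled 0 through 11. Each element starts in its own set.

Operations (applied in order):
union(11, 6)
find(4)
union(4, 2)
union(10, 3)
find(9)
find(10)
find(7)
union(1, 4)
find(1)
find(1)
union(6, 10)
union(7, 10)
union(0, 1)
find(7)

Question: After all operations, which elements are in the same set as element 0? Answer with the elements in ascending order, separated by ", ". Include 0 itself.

Step 1: union(11, 6) -> merged; set of 11 now {6, 11}
Step 2: find(4) -> no change; set of 4 is {4}
Step 3: union(4, 2) -> merged; set of 4 now {2, 4}
Step 4: union(10, 3) -> merged; set of 10 now {3, 10}
Step 5: find(9) -> no change; set of 9 is {9}
Step 6: find(10) -> no change; set of 10 is {3, 10}
Step 7: find(7) -> no change; set of 7 is {7}
Step 8: union(1, 4) -> merged; set of 1 now {1, 2, 4}
Step 9: find(1) -> no change; set of 1 is {1, 2, 4}
Step 10: find(1) -> no change; set of 1 is {1, 2, 4}
Step 11: union(6, 10) -> merged; set of 6 now {3, 6, 10, 11}
Step 12: union(7, 10) -> merged; set of 7 now {3, 6, 7, 10, 11}
Step 13: union(0, 1) -> merged; set of 0 now {0, 1, 2, 4}
Step 14: find(7) -> no change; set of 7 is {3, 6, 7, 10, 11}
Component of 0: {0, 1, 2, 4}

Answer: 0, 1, 2, 4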